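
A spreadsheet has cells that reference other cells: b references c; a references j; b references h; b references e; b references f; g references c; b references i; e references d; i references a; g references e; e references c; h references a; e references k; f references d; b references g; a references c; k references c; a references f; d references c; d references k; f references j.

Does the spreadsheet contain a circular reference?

No

DFS with white/gray/black marking, starting from g:
g gray
  e gray
    c gray
    c black
    k gray
      k→c: c black — skip
    k black
    d gray
      d→k: k black — skip
      d→c: c black — skip
    d black
  e black
  g→c: c black — skip
g black
a gray
  f gray
    f→d: d black — skip
    j gray
    j black
  f black
  a→j: j black — skip
  a→c: c black — skip
a black
b gray
  b→f: f black — skip
  i gray
    i→a: a black — skip
  i black
  b→e: e black — skip
  b→g: g black — skip
  h gray
    h→a: a black — skip
  h black
  b→c: c black — skip
b black
Every edge goes to a white or black vertex — no back edge, so the graph is acyclic.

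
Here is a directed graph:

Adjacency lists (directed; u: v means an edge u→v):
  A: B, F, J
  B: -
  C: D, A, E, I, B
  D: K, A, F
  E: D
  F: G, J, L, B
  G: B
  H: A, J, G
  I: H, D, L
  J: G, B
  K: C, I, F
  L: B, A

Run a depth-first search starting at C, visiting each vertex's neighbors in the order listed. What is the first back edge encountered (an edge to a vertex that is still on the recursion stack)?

DFS from C (visiting each vertex's neighbors in the order listed); mark gray on enter, black on exit:
C gray
  D gray
    K gray
      K→C: C is gray → back edge
First back edge: K → C.

K->C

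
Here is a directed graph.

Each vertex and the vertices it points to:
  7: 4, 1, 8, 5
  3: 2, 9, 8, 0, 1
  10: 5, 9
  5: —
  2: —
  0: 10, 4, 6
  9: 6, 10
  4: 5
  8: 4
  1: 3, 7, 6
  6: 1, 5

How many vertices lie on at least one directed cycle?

A vertex is on a directed cycle iff it belongs to a strongly connected component of size ≥ 2 (or has a self-loop).
The vertices on cycles are {0, 1, 3, 6, 7, 9, 10} — 7 in total.

7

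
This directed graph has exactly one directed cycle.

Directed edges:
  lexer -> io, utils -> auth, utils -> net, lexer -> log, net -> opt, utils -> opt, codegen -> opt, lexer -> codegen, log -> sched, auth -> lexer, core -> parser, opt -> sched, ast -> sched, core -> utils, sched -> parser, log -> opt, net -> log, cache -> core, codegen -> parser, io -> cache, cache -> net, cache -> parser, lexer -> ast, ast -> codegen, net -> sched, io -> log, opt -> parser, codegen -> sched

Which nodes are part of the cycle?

DFS with gray/black marking from io:
io gray
  cache gray
    core gray
      parser gray
      parser black
      utils gray
        opt gray
          sched gray
            sched→parser: parser black — skip
          sched black
          opt→parser: parser black — skip
        opt black
        net gray
          net→opt: opt black — skip
          log gray
            log→opt: opt black — skip
            log→sched: sched black — skip
          log black
          net→sched: sched black — skip
        net black
        auth gray
          lexer gray
            ast gray
              codegen gray
                codegen→opt: opt black — skip
                codegen→sched: sched black — skip
                codegen→parser: parser black — skip
              codegen black
              ast→sched: sched black — skip
            ast black
            lexer→log: log black — skip
            lexer→io: io is gray → back edge
Back edge closes the cycle io → cache → core → utils → auth → lexer → io; its vertices are {io, auth, core, cache, lexer, utils}.

io, auth, core, cache, lexer, utils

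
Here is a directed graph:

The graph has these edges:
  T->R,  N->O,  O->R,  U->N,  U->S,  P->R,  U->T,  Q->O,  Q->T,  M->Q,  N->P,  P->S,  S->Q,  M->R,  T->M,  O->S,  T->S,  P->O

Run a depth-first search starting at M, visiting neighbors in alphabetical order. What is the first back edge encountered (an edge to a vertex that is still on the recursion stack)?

S->Q

DFS from M (visiting neighbors in alphabetical order); mark gray on enter, black on exit:
M gray
  Q gray
    O gray
      R gray
      R black
      S gray
        S→Q: Q is gray → back edge
First back edge: S → Q.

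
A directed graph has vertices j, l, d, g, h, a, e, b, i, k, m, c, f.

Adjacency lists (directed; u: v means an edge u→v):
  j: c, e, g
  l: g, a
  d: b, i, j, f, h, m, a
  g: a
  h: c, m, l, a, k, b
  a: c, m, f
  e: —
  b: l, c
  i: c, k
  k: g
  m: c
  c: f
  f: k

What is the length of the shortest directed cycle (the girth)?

For each vertex v, BFS finds the shortest path from v back to v.
The shortest such closed walk is f → k → g → a → f, length 4.

4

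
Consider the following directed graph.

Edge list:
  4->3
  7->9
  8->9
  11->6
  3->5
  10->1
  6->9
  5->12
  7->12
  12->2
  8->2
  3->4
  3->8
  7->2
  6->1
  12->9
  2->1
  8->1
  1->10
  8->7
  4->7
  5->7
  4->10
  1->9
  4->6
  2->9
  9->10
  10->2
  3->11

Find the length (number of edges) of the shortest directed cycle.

2

For each vertex v, BFS finds the shortest path from v back to v.
The shortest such closed walk is 3 → 4 → 3, length 2.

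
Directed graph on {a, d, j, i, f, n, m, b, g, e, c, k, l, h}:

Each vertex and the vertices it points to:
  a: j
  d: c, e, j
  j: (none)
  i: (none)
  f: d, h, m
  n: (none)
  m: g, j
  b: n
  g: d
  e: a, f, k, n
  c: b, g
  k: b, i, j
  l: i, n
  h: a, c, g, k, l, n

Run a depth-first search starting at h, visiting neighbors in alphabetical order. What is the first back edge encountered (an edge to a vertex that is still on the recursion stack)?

DFS from h (visiting neighbors in alphabetical order); mark gray on enter, black on exit:
h gray
  a gray
    j gray
    j black
  a black
  c gray
    b gray
      n gray
      n black
    b black
    g gray
      d gray
        d→c: c is gray → back edge
First back edge: d → c.

d->c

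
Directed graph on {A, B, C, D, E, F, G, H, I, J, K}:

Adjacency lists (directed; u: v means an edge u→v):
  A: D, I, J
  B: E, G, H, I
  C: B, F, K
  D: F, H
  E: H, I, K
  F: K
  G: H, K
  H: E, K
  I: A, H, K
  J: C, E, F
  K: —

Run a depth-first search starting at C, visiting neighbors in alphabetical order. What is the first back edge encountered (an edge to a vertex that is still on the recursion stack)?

DFS from C (visiting neighbors in alphabetical order); mark gray on enter, black on exit:
C gray
  B gray
    E gray
      H gray
        H→E: E is gray → back edge
First back edge: H → E.

H->E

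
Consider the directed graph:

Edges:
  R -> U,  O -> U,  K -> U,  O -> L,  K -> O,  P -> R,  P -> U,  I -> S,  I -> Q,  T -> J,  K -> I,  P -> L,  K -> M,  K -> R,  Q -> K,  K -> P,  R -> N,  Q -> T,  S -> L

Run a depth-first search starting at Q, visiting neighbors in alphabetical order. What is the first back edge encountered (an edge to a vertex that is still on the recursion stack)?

I→Q

DFS from Q (visiting neighbors in alphabetical order); mark gray on enter, black on exit:
Q gray
  K gray
    I gray
      I→Q: Q is gray → back edge
First back edge: I → Q.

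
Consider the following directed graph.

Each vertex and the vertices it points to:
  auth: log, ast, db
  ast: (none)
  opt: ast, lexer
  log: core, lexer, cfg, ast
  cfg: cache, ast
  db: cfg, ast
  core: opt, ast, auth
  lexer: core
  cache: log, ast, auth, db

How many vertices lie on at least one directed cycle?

A vertex is on a directed cycle iff it belongs to a strongly connected component of size ≥ 2 (or has a self-loop).
The vertices on cycles are {db, cfg, log, opt, auth, core, cache, lexer} — 8 in total.

8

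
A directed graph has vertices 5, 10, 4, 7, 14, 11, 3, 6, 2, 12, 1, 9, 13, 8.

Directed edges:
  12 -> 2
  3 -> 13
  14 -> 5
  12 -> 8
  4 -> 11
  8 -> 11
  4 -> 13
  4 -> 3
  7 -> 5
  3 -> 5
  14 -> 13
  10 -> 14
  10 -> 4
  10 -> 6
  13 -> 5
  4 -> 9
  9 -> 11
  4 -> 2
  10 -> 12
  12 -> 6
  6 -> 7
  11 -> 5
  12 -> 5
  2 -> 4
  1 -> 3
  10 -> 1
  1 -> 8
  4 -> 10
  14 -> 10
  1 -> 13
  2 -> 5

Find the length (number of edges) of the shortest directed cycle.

For each vertex v, BFS finds the shortest path from v back to v.
The shortest such closed walk is 10 → 4 → 10, length 2.

2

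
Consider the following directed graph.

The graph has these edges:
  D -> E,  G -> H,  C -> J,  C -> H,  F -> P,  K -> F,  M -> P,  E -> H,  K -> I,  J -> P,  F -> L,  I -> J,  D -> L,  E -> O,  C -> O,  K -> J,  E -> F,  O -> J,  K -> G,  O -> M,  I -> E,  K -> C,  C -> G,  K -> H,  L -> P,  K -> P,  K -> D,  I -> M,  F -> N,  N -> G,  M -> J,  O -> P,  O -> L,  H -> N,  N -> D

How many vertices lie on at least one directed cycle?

A vertex is on a directed cycle iff it belongs to a strongly connected component of size ≥ 2 (or has a self-loop).
The vertices on cycles are {D, E, F, G, H, N} — 6 in total.

6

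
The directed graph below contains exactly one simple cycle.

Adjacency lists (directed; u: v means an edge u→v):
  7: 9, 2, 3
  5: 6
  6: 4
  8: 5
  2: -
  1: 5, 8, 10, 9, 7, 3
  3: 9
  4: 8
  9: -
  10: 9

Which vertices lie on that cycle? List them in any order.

4, 5, 6, 8

DFS with gray/black marking from 8:
8 gray
  5 gray
    6 gray
      4 gray
        4→8: 8 is gray → back edge
Back edge closes the cycle 8 → 5 → 6 → 4 → 8; its vertices are {4, 5, 6, 8}.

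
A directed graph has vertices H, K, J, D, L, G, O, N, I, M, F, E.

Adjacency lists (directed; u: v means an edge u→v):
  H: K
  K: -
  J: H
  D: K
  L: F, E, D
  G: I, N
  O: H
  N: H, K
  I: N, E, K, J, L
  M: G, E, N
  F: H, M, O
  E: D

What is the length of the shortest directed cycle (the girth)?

5

For each vertex v, BFS finds the shortest path from v back to v.
The shortest such closed walk is M → G → I → L → F → M, length 5.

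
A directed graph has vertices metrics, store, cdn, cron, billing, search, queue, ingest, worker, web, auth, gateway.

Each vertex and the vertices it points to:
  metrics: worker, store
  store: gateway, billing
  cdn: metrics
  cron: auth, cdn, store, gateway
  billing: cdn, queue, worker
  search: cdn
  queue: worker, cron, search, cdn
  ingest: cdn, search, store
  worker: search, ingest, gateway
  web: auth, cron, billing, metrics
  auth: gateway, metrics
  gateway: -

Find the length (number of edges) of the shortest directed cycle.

For each vertex v, BFS finds the shortest path from v back to v.
The shortest such closed walk is metrics → store → billing → cdn → metrics, length 4.

4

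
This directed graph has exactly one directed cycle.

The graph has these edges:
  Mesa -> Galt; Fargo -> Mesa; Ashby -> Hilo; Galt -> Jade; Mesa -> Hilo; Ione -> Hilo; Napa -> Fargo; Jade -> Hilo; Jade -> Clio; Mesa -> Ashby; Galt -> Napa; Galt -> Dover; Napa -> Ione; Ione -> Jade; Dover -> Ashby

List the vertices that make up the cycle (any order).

Galt, Mesa, Napa, Fargo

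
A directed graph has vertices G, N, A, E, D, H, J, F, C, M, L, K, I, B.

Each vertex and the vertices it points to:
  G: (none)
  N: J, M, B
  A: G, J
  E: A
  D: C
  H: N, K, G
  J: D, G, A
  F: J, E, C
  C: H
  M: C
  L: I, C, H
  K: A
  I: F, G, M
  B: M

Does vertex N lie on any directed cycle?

N is on a cycle iff N can reach itself via ≥1 edge.
N → M → C → H → N — yes.

Yes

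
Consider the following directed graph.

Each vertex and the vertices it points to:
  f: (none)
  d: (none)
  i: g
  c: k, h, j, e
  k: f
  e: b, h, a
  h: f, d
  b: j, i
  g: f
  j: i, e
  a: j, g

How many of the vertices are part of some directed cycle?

4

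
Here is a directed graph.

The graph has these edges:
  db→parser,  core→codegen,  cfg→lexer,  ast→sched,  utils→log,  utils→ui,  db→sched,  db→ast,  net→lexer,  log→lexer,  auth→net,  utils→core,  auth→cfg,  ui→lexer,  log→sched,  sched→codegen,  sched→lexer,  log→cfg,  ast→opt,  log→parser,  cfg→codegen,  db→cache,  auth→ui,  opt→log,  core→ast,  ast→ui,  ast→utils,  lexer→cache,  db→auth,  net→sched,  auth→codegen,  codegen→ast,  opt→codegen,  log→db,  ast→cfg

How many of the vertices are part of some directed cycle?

A vertex is on a directed cycle iff it belongs to a strongly connected component of size ≥ 2 (or has a self-loop).
The vertices on cycles are {db, ast, cfg, log, net, opt, auth, core, sched, utils, codegen} — 11 in total.

11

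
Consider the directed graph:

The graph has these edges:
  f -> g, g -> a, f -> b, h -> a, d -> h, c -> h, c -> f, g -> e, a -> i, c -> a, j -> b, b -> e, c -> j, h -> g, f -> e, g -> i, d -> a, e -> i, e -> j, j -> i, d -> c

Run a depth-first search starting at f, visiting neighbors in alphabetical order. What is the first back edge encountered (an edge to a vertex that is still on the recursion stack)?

DFS from f (visiting neighbors in alphabetical order); mark gray on enter, black on exit:
f gray
  b gray
    e gray
      i gray
      i black
      j gray
        j→b: b is gray → back edge
First back edge: j → b.

j→b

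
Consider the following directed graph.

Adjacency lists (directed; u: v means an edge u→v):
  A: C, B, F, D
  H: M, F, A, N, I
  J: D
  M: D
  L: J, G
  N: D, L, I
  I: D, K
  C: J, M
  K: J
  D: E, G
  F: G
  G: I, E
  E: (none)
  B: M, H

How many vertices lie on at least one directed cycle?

8

A vertex is on a directed cycle iff it belongs to a strongly connected component of size ≥ 2 (or has a self-loop).
The vertices on cycles are {A, B, D, G, H, I, J, K} — 8 in total.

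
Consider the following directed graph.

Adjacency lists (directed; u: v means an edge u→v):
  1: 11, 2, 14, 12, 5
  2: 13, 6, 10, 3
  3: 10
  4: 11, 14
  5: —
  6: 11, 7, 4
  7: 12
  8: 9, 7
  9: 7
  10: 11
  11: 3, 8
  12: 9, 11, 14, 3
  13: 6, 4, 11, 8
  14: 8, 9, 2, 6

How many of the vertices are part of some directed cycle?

12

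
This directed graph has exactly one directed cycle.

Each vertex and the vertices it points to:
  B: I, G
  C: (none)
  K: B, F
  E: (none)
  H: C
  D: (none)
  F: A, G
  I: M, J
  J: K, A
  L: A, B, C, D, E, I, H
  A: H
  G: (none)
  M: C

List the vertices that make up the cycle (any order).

DFS with gray/black marking from I:
I gray
  M gray
    C gray
    C black
  M black
  J gray
    K gray
      B gray
        B→I: I is gray → back edge
Back edge closes the cycle I → J → K → B → I; its vertices are {B, I, J, K}.

B, I, J, K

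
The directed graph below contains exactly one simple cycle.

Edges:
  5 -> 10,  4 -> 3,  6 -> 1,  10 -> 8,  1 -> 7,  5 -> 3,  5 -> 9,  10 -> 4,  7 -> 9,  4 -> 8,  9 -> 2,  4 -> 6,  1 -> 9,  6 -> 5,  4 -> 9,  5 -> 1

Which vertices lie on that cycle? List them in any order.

DFS with gray/black marking from 10:
10 gray
  4 gray
    3 gray
    3 black
    6 gray
      5 gray
        5→10: 10 is gray → back edge
Back edge closes the cycle 10 → 4 → 6 → 5 → 10; its vertices are {4, 5, 6, 10}.

4, 5, 6, 10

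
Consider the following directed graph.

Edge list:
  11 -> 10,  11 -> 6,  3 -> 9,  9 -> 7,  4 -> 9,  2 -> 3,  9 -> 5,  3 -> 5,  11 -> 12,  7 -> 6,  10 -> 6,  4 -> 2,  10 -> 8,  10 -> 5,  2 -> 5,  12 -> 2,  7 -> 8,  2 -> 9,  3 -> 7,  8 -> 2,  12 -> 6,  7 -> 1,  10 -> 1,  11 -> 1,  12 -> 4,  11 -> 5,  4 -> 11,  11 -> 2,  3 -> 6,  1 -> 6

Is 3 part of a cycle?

3 is on a cycle iff 3 can reach itself via ≥1 edge.
3 → 7 → 8 → 2 → 3 — yes.

Yes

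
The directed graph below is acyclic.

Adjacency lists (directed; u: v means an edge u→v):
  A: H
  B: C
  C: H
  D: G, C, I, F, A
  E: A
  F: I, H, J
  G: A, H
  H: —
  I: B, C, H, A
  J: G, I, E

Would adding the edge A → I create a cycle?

Yes

Adding A→I creates a cycle iff I can already reach A.
Path from I: I → A.
So I → … → A → I is a cycle.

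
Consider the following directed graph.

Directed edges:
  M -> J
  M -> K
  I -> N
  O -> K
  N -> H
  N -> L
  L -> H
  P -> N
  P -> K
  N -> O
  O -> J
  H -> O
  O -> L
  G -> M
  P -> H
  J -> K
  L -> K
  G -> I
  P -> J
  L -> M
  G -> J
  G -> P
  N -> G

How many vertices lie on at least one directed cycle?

7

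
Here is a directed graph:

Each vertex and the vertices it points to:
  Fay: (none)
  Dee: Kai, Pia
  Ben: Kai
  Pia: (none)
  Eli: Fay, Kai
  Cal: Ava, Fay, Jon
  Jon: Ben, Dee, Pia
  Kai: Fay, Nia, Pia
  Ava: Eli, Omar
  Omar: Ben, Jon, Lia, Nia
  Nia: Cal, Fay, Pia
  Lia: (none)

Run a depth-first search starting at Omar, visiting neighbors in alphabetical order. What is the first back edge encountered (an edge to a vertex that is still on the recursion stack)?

DFS from Omar (visiting neighbors in alphabetical order); mark gray on enter, black on exit:
Omar gray
  Ben gray
    Kai gray
      Fay gray
      Fay black
      Nia gray
        Cal gray
          Ava gray
            Eli gray
              Eli→Fay: Fay black — skip
              Eli→Kai: Kai is gray → back edge
First back edge: Eli → Kai.

Eli→Kai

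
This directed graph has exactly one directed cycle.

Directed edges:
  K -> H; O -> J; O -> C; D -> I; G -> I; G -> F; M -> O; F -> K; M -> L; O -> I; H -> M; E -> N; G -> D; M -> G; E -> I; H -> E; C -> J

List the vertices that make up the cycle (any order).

F, G, H, K, M

DFS with gray/black marking from H:
H gray
  M gray
    G gray
      F gray
        K gray
          K→H: H is gray → back edge
Back edge closes the cycle H → M → G → F → K → H; its vertices are {F, G, H, K, M}.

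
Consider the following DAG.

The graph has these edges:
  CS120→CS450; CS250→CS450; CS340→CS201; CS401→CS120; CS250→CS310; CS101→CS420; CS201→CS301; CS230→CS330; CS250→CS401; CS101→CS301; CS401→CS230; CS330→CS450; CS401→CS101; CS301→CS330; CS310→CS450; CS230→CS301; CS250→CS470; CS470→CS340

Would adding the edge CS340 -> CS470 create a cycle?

Yes

Adding CS340→CS470 creates a cycle iff CS470 can already reach CS340.
Path from CS470: CS470 → CS340.
So CS470 → … → CS340 → CS470 is a cycle.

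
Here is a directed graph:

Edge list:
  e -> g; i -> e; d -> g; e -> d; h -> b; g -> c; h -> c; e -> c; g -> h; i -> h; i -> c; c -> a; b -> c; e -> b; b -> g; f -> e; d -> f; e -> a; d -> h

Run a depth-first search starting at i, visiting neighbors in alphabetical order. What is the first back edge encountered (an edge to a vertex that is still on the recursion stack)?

h->b

DFS from i (visiting neighbors in alphabetical order); mark gray on enter, black on exit:
i gray
  c gray
    a gray
    a black
  c black
  e gray
    e→a: a black — skip
    b gray
      b→c: c black — skip
      g gray
        g→c: c black — skip
        h gray
          h→b: b is gray → back edge
First back edge: h → b.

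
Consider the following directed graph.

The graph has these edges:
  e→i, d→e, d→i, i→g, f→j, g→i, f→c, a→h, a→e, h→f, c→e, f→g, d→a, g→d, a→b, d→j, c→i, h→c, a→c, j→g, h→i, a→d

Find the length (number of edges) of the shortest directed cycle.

2

For each vertex v, BFS finds the shortest path from v back to v.
The shortest such closed walk is a → d → a, length 2.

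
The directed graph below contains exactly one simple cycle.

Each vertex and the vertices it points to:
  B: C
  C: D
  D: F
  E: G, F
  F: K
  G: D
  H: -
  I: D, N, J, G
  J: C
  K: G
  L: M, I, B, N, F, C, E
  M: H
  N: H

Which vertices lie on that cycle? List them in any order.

DFS with gray/black marking from F:
F gray
  K gray
    G gray
      D gray
        D→F: F is gray → back edge
Back edge closes the cycle F → K → G → D → F; its vertices are {D, F, G, K}.

D, F, G, K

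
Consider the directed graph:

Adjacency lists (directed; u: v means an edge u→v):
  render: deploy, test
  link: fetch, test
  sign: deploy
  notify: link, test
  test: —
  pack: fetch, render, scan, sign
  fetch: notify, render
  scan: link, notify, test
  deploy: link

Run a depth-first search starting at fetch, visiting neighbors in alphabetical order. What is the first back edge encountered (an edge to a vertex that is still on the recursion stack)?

link->fetch

DFS from fetch (visiting neighbors in alphabetical order); mark gray on enter, black on exit:
fetch gray
  notify gray
    link gray
      link→fetch: fetch is gray → back edge
First back edge: link → fetch.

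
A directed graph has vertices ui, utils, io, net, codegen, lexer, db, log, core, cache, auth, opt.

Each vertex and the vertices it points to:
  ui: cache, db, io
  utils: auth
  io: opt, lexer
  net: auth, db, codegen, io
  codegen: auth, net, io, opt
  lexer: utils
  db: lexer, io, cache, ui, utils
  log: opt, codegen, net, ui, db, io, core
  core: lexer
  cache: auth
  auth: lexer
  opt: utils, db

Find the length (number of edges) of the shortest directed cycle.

2

For each vertex v, BFS finds the shortest path from v back to v.
The shortest such closed walk is net → codegen → net, length 2.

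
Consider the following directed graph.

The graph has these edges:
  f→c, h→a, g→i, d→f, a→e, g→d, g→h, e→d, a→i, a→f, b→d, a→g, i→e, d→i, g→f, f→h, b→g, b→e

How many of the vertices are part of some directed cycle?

7

A vertex is on a directed cycle iff it belongs to a strongly connected component of size ≥ 2 (or has a self-loop).
The vertices on cycles are {a, d, e, f, g, h, i} — 7 in total.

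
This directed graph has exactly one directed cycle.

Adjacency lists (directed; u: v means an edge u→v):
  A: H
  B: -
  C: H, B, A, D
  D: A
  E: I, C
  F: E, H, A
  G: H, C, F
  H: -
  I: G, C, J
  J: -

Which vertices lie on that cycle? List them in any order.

E, F, G, I

DFS with gray/black marking from E:
E gray
  I gray
    G gray
      H gray
      H black
      C gray
        C→H: H black — skip
        B gray
        B black
        A gray
          A→H: H black — skip
        A black
        D gray
          D→A: A black — skip
        D black
      C black
      F gray
        F→E: E is gray → back edge
Back edge closes the cycle E → I → G → F → E; its vertices are {E, F, G, I}.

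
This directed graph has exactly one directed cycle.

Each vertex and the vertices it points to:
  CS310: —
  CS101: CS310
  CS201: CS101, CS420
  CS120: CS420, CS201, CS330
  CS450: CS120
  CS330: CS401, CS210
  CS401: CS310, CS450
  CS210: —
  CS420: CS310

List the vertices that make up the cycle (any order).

CS120, CS330, CS401, CS450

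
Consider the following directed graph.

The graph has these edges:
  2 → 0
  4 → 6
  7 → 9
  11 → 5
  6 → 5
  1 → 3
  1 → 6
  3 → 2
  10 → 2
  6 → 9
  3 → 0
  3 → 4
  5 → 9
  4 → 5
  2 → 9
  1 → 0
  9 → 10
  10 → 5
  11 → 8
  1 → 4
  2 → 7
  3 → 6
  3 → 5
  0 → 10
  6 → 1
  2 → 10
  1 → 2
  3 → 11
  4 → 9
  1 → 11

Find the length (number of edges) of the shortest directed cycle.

For each vertex v, BFS finds the shortest path from v back to v.
The shortest such closed walk is 1 → 6 → 1, length 2.

2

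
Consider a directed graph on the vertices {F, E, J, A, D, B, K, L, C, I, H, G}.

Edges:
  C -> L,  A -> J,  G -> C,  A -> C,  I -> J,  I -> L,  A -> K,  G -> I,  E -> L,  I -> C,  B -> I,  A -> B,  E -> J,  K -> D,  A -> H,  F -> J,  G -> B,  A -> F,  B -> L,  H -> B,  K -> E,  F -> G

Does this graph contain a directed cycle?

DFS with white/gray/black marking, starting from G:
G gray
  C gray
    L gray
    L black
  C black
  B gray
    I gray
      J gray
      J black
      I→C: C black — skip
      I→L: L black — skip
    I black
    B→L: L black — skip
  B black
  G→I: I black — skip
G black
F gray
  F→G: G black — skip
  F→J: J black — skip
F black
E gray
  E→J: J black — skip
  E→L: L black — skip
E black
A gray
  K gray
    K→E: E black — skip
    D gray
    D black
  K black
  A→C: C black — skip
  H gray
    H→B: B black — skip
  H black
  A→J: J black — skip
  A→B: B black — skip
  A→F: F black — skip
A black
Every edge goes to a white or black vertex — no back edge, so the graph is acyclic.

No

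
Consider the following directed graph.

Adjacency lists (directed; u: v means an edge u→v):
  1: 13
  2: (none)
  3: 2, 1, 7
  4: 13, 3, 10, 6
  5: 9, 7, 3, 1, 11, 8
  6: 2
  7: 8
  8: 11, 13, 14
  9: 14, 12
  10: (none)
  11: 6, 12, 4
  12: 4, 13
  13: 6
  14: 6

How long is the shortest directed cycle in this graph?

For each vertex v, BFS finds the shortest path from v back to v.
The shortest such closed walk is 7 → 8 → 11 → 4 → 3 → 7, length 5.

5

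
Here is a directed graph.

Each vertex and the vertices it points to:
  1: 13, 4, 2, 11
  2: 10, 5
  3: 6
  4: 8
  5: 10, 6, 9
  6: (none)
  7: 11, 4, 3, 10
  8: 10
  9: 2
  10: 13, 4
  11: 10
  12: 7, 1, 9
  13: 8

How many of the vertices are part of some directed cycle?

7

A vertex is on a directed cycle iff it belongs to a strongly connected component of size ≥ 2 (or has a self-loop).
The vertices on cycles are {2, 4, 5, 8, 9, 10, 13} — 7 in total.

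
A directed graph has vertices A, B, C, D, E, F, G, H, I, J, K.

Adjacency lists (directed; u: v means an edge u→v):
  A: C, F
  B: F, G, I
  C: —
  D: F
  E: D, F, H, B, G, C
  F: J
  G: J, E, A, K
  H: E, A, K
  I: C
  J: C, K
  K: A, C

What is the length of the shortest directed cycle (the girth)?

For each vertex v, BFS finds the shortest path from v back to v.
The shortest such closed walk is H → E → H, length 2.

2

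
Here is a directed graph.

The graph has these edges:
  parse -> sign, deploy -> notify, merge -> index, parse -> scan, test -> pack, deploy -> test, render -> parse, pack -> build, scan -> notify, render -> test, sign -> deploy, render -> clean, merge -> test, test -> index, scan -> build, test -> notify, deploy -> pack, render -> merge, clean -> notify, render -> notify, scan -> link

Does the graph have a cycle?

DFS with white/gray/black marking, starting from sign:
sign gray
  deploy gray
    pack gray
      build gray
      build black
    pack black
    notify gray
    notify black
    test gray
      test→pack: pack black — skip
      index gray
      index black
      test→notify: notify black — skip
    test black
  deploy black
sign black
render gray
  clean gray
    clean→notify: notify black — skip
  clean black
  render→test: test black — skip
  parse gray
    parse→sign: sign black — skip
    scan gray
      scan→notify: notify black — skip
      scan→build: build black — skip
      link gray
      link black
    scan black
  parse black
  merge gray
    merge→index: index black — skip
    merge→test: test black — skip
  merge black
  render→notify: notify black — skip
render black
Every edge goes to a white or black vertex — no back edge, so the graph is acyclic.

No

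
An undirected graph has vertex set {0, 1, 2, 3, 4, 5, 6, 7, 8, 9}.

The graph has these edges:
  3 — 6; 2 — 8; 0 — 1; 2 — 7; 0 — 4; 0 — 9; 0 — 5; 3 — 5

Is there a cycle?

No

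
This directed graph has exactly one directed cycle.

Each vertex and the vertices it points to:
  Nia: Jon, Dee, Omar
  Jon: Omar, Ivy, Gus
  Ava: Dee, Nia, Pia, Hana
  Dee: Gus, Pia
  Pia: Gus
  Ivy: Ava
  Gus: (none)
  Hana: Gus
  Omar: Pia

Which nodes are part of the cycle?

Ava, Ivy, Jon, Nia

DFS with gray/black marking from Ava:
Ava gray
  Dee gray
    Gus gray
    Gus black
    Pia gray
      Pia→Gus: Gus black — skip
    Pia black
  Dee black
  Nia gray
    Jon gray
      Omar gray
        Omar→Pia: Pia black — skip
      Omar black
      Ivy gray
        Ivy→Ava: Ava is gray → back edge
Back edge closes the cycle Ava → Nia → Jon → Ivy → Ava; its vertices are {Ava, Ivy, Jon, Nia}.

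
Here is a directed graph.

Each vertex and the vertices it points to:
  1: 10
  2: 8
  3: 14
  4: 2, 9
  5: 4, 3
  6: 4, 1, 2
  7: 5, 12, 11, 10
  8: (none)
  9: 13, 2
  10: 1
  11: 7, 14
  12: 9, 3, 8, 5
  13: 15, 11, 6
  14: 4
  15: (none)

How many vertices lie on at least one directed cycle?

A vertex is on a directed cycle iff it belongs to a strongly connected component of size ≥ 2 (or has a self-loop).
The vertices on cycles are {1, 3, 4, 5, 6, 7, 9, 10, 11, 12, 13, 14} — 12 in total.

12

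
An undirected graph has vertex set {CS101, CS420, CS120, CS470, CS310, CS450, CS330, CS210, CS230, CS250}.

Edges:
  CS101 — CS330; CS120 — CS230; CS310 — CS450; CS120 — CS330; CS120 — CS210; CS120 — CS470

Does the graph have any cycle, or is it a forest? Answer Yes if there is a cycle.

DFS, tracking each vertex's parent; an edge to a visited non-parent vertex closes a cycle.
Start from CS420:
visit CS420 (parent –)
visit CS101 (parent –)
  visit CS330 (parent CS101)
    CS330–CS101: parent, skip
    visit CS120 (parent CS330)
      visit CS230 (parent CS120)
        CS230–CS120: parent, skip
      visit CS210 (parent CS120)
        CS210–CS120: parent, skip
      visit CS470 (parent CS120)
        CS470–CS120: parent, skip
      CS120–CS330: parent, skip
visit CS310 (parent –)
  visit CS450 (parent CS310)
    CS450–CS310: parent, skip
visit CS250 (parent –)
No non-parent visited neighbor found — the graph is a forest.

No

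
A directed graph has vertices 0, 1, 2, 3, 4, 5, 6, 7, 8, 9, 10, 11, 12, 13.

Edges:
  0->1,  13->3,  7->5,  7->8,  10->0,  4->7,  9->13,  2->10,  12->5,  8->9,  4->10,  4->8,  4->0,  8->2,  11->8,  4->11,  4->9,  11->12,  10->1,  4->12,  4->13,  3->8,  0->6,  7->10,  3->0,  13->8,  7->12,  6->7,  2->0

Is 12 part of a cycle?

12 lies on a cycle iff there is a path from 12 back to itself.
Exploring from 12, it never reaches itself; equivalently, its strongly connected component is a singleton.

No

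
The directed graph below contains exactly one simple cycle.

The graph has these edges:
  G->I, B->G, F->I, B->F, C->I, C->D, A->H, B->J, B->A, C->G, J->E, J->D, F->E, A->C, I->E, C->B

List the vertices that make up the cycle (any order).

A, B, C

DFS with gray/black marking from C:
C gray
  B gray
    G gray
      I gray
        E gray
        E black
      I black
    G black
    F gray
      F→I: I black — skip
      F→E: E black — skip
    F black
    J gray
      D gray
      D black
      J→E: E black — skip
    J black
    A gray
      H gray
      H black
      A→C: C is gray → back edge
Back edge closes the cycle C → B → A → C; its vertices are {A, B, C}.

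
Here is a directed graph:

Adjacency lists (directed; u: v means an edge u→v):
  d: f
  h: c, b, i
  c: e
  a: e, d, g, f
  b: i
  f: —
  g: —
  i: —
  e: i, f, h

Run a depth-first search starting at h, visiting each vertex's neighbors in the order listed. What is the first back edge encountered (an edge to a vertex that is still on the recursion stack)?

e->h

DFS from h (visiting each vertex's neighbors in the order listed); mark gray on enter, black on exit:
h gray
  c gray
    e gray
      i gray
      i black
      f gray
      f black
      e→h: h is gray → back edge
First back edge: e → h.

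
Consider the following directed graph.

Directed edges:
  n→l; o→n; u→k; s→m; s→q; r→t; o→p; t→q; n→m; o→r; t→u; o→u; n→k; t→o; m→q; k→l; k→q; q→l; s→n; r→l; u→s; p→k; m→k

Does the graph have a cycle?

DFS with white/gray/black marking, starting from t:
t gray
  q gray
    l gray
    l black
  q black
  o gray
    p gray
      k gray
        k→l: l black — skip
        k→q: q black — skip
      k black
    p black
    u gray
      u→k: k black — skip
      s gray
        m gray
          m→k: k black — skip
          m→q: q black — skip
        m black
        n gray
          n→m: m black — skip
          n→l: l black — skip
          n→k: k black — skip
        n black
        s→q: q black — skip
      s black
    u black
    o→n: n black — skip
    r gray
      r→t: t is gray → back edge
Back edge found, so a cycle exists: t → o → r → t.

Yes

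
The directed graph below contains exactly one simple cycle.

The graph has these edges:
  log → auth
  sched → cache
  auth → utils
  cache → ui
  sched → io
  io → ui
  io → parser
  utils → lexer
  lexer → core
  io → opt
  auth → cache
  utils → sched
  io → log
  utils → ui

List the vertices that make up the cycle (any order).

io, log, auth, sched, utils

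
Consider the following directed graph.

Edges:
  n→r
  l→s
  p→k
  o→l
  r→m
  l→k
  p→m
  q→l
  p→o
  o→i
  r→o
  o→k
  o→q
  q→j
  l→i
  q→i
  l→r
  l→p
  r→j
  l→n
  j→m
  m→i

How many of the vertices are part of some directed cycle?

A vertex is on a directed cycle iff it belongs to a strongly connected component of size ≥ 2 (or has a self-loop).
The vertices on cycles are {l, n, o, p, q, r} — 6 in total.

6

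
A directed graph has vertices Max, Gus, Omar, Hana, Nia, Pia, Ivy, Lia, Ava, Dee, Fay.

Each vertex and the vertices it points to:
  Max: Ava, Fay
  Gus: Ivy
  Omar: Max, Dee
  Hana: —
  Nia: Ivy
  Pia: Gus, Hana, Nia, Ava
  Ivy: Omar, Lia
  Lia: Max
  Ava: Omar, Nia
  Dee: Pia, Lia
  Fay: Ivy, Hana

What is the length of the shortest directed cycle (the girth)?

For each vertex v, BFS finds the shortest path from v back to v.
The shortest such closed walk is Max → Ava → Omar → Max, length 3.

3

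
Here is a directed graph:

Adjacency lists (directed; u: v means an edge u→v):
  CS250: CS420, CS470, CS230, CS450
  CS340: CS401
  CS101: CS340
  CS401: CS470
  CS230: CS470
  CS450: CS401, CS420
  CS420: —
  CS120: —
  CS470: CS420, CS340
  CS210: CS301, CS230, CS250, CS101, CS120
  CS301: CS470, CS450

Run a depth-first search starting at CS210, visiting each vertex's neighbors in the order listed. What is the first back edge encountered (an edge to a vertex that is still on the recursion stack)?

DFS from CS210 (visiting each vertex's neighbors in the order listed); mark gray on enter, black on exit:
CS210 gray
  CS301 gray
    CS470 gray
      CS420 gray
      CS420 black
      CS340 gray
        CS401 gray
          CS401→CS470: CS470 is gray → back edge
First back edge: CS401 → CS470.

CS401→CS470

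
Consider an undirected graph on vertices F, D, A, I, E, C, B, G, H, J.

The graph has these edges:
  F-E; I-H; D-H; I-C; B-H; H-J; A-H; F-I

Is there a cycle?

No

DFS, tracking each vertex's parent; an edge to a visited non-parent vertex closes a cycle.
Start from J:
visit J (parent –)
  visit H (parent J)
    visit D (parent H)
      D–H: parent, skip
    visit A (parent H)
      A–H: parent, skip
    visit I (parent H)
      visit C (parent I)
        C–I: parent, skip
      I–H: parent, skip
      visit F (parent I)
        visit E (parent F)
          E–F: parent, skip
        F–I: parent, skip
    visit B (parent H)
      B–H: parent, skip
    H–J: parent, skip
visit G (parent –)
No non-parent visited neighbor found — the graph is a forest.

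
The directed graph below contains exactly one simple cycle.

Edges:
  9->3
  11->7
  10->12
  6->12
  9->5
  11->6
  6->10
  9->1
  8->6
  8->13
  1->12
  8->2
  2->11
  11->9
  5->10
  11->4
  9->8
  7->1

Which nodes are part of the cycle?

DFS with gray/black marking from 11:
11 gray
  7 gray
    1 gray
      12 gray
      12 black
    1 black
  7 black
  6 gray
    6→12: 12 black — skip
    10 gray
      10→12: 12 black — skip
    10 black
  6 black
  4 gray
  4 black
  9 gray
    3 gray
    3 black
    5 gray
      5→10: 10 black — skip
    5 black
    9→1: 1 black — skip
    8 gray
      2 gray
        2→11: 11 is gray → back edge
Back edge closes the cycle 11 → 9 → 8 → 2 → 11; its vertices are {2, 8, 9, 11}.

2, 8, 9, 11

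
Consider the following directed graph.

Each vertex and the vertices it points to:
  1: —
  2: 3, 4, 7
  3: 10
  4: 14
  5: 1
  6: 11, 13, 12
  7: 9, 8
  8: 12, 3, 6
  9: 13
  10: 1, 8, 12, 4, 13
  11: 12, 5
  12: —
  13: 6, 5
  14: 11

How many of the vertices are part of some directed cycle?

A vertex is on a directed cycle iff it belongs to a strongly connected component of size ≥ 2 (or has a self-loop).
The vertices on cycles are {3, 6, 8, 10, 13} — 5 in total.

5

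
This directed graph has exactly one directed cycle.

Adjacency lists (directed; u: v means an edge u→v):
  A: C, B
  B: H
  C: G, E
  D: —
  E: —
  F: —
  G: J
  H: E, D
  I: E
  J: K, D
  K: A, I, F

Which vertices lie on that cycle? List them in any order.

DFS with gray/black marking from K:
K gray
  A gray
    C gray
      G gray
        J gray
          J→K: K is gray → back edge
Back edge closes the cycle K → A → C → G → J → K; its vertices are {A, C, G, J, K}.

A, C, G, J, K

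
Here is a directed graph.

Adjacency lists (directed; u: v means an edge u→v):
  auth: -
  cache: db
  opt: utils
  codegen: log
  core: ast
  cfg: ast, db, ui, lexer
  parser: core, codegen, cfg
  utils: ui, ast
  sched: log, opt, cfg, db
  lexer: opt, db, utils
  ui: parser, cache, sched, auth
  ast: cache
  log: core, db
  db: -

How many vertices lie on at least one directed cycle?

7

A vertex is on a directed cycle iff it belongs to a strongly connected component of size ≥ 2 (or has a self-loop).
The vertices on cycles are {ui, cfg, opt, lexer, sched, utils, parser} — 7 in total.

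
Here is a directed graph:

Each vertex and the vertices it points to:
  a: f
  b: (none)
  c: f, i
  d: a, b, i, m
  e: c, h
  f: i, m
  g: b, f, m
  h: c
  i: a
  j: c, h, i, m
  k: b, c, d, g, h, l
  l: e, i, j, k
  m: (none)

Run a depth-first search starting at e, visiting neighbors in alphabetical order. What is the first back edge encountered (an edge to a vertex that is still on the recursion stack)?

DFS from e (visiting neighbors in alphabetical order); mark gray on enter, black on exit:
e gray
  c gray
    f gray
      i gray
        a gray
          a→f: f is gray → back edge
First back edge: a → f.

a->f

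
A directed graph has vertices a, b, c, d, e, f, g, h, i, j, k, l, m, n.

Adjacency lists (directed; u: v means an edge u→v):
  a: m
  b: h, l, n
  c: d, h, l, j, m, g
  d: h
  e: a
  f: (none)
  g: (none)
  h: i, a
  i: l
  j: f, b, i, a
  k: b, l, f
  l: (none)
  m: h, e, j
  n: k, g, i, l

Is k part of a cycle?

Yes

k is on a cycle iff k can reach itself via ≥1 edge.
k → b → n → k — yes.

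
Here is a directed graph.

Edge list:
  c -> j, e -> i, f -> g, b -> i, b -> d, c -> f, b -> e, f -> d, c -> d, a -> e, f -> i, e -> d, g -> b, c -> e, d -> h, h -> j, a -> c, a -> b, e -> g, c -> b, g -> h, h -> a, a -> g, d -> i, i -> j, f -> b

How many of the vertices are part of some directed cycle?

8

A vertex is on a directed cycle iff it belongs to a strongly connected component of size ≥ 2 (or has a self-loop).
The vertices on cycles are {a, b, c, d, e, f, g, h} — 8 in total.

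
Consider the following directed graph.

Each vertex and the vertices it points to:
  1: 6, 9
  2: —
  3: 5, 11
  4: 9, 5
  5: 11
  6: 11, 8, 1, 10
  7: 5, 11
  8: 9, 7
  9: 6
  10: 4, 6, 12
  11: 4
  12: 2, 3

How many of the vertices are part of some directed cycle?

A vertex is on a directed cycle iff it belongs to a strongly connected component of size ≥ 2 (or has a self-loop).
The vertices on cycles are {1, 3, 4, 5, 6, 7, 8, 9, 10, 11, 12} — 11 in total.

11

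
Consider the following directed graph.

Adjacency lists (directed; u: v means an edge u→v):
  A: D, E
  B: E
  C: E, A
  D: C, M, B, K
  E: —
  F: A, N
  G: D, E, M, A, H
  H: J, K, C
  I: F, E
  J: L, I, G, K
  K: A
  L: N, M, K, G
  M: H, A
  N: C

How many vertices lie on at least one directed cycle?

12

A vertex is on a directed cycle iff it belongs to a strongly connected component of size ≥ 2 (or has a self-loop).
The vertices on cycles are {A, C, D, F, G, H, I, J, K, L, M, N} — 12 in total.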